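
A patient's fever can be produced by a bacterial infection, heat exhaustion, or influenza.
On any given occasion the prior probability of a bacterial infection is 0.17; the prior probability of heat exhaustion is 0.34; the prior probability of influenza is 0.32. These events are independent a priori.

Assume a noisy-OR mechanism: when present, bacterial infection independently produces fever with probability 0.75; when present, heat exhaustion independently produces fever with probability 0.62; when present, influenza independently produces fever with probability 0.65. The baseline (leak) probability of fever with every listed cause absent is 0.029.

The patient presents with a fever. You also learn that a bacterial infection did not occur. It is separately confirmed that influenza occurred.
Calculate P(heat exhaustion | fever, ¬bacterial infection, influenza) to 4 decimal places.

Under noisy-OR, P(fever | causes) = 1 − (1−0.029)·∏(1−qᵢ) over the active causes.
Sum P(fever|·) weighted by the priors over both values of heat exhaustion:
  P(fever | ¬bacterial infection, influenza) = 0.66015*0.66 + 0.870857*0.34
        = 0.435699 + 0.296091 = 0.731790
Keeping only the heat exhaustion-present terms gives 0.296091, so
  P(heat exhaustion | fever, ¬bacterial infection, influenza) = 0.296091 / 0.731790 ≈ 0.4046

P(heat exhaustion | fever, ¬bacterial infection, influenza) ≈ 0.4046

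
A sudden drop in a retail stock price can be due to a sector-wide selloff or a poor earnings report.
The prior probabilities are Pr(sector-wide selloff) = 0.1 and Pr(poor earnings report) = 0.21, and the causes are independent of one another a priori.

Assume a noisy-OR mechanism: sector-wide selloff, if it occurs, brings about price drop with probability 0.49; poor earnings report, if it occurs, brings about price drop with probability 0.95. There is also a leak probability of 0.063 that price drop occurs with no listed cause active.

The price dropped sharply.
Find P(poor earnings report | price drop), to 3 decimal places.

P(poor earnings report | price drop) ≈ 0.700

Under noisy-OR, P(price drop | causes) = 1 − (1−0.063)·∏(1−qᵢ) over the active causes.
For the numerator, keep only poor earnings report=true terms: 0.180145 + 0.020498 = 0.200643
Denominator P(price drop): 0.063×0.9×0.79 + 0.95315×0.9×0.21 + 0.52213×0.1×0.79 + 0.976106×0.1×0.21 = 0.286684
Posterior = 0.200643 / 0.286684 ≈ 0.700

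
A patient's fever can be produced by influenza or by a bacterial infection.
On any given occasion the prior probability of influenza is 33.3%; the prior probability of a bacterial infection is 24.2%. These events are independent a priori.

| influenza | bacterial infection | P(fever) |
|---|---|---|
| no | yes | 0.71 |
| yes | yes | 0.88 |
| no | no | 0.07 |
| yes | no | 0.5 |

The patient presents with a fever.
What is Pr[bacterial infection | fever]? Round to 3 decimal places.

Pr[bacterial infection | fever] ≈ 0.534

Numerator (weight on configurations with bacterial infection): 0.114604 + 0.070916 = 0.185520
Denominator P(fever): 0.07·0.667·0.758 + 0.71·0.667·0.242 + 0.5·0.333·0.758 + 0.88·0.333·0.242 = 0.347118
P(bacterial infection | fever) = 0.185520/0.347118 ≈ 0.534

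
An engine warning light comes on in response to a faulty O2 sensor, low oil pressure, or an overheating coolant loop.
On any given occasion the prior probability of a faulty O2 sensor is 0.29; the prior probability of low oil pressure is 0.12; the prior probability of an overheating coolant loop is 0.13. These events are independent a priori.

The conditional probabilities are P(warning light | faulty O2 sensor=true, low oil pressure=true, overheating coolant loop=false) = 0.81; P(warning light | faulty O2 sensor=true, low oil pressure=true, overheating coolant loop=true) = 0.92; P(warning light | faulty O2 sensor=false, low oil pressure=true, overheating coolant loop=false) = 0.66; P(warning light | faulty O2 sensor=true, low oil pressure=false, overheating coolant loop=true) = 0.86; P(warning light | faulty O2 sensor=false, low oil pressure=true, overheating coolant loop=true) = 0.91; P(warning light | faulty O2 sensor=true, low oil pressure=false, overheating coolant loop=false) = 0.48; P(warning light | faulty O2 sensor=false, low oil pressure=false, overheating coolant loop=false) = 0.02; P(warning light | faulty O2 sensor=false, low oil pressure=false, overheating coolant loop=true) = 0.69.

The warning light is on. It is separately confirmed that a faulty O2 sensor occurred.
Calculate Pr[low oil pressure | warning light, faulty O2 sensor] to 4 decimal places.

Weight on low oil pressure=true, given the evidence: 0.084564 + 0.014352 = 0.098916
Normalizer over all consistent configurations: 0.48·0.88·0.87 + 0.86·0.88·0.13 + 0.81·0.12·0.87 + 0.92·0.12·0.13 = 0.564788
P(low oil pressure | warning light, faulty O2 sensor) = 0.098916/0.564788 ≈ 0.1751

Pr[low oil pressure | warning light, faulty O2 sensor] ≈ 0.1751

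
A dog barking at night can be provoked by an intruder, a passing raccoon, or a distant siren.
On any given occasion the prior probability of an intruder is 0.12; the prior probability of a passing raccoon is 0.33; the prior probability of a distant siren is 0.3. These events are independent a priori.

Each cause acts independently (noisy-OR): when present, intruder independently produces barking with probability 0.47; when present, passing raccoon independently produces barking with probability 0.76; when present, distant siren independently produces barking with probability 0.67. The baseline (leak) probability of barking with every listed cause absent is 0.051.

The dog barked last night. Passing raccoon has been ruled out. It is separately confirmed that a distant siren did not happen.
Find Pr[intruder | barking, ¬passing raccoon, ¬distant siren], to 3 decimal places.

Under noisy-OR, P(barking | causes) = 1 − (1−0.051)·∏(1−qᵢ) over the active causes.
P(barking | ¬passing raccoon, ¬distant siren) = 0.051·0.88 + 0.49703·0.12 = 0.044880 + 0.059644 = 0.104524
Restricting to configurations with intruder present: 0.49703·0.12 = 0.059644.
Hence the posterior is 0.059644/0.104524 ≈ 0.571.

Pr[intruder | barking, ¬passing raccoon, ¬distant siren] ≈ 0.571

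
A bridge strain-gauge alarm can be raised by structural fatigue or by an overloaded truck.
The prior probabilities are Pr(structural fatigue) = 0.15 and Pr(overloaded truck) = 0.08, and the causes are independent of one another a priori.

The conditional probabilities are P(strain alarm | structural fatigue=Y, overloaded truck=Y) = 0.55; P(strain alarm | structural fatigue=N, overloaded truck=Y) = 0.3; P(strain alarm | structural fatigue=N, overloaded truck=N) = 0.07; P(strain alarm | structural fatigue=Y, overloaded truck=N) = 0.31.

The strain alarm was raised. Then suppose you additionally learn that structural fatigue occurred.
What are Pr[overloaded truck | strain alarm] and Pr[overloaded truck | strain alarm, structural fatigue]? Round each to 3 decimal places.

Pr[overloaded truck | strain alarm] ≈ 0.217; Pr[overloaded truck | strain alarm, structural fatigue] ≈ 0.134

Enumerate the 4 (structural fatigue, overloaded truck) configurations and weight by the priors:
  P(strain alarm) = 0.07×0.85×0.92 + 0.3×0.85×0.08 + 0.31×0.15×0.92 + 0.55×0.15×0.08
        = 0.054740 + 0.020400 + 0.042780 + 0.006600 = 0.124520
The terms with overloaded truck present sum to 0.027000, so
  P(overloaded truck | strain alarm) = 0.027000 / 0.124520 ≈ 0.217

Now also conditioning on structural fatigue=true:
Enumerate both values of overloaded truck and weight by the priors:
  P(strain alarm | structural fatigue) = 0.31*0.92 + 0.55*0.08
        = 0.285200 + 0.044000 = 0.329200
Keeping only the overloaded truck-present terms gives 0.044000, so
  P(overloaded truck | strain alarm, structural fatigue) = 0.044000 / 0.329200 ≈ 0.134
This is intercausal reasoning (explaining away): once structural fatigue accounts for the strain alarm, overloaded truck becomes less likely.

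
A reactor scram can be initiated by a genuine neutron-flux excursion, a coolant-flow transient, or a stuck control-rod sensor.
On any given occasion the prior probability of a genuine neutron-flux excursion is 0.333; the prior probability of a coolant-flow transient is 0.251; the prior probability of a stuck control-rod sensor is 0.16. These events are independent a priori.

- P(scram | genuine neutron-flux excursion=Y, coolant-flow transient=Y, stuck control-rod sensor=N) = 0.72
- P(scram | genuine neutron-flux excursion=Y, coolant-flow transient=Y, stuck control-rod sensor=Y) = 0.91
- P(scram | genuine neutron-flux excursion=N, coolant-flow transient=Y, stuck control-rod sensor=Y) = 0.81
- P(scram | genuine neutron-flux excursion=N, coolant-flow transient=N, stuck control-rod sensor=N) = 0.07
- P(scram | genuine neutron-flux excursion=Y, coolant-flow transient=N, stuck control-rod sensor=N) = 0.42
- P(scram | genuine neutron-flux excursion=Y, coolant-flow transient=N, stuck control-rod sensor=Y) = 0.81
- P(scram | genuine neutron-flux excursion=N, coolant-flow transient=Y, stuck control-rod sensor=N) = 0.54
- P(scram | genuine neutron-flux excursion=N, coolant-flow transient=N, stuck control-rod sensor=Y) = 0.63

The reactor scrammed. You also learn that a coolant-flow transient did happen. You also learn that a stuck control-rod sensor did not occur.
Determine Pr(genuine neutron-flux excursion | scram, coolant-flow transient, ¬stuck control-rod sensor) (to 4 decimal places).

Pr(genuine neutron-flux excursion | scram, coolant-flow transient, ¬stuck control-rod sensor) ≈ 0.3996

Enumerate both values of genuine neutron-flux excursion and weight by the priors:
  P(scram | coolant-flow transient, ¬stuck control-rod sensor) = 0.54·0.667 + 0.72·0.333
        = 0.360180 + 0.239760 = 0.599940
Configurations with genuine neutron-flux excursion contribute 0.239760, so
  P(genuine neutron-flux excursion | scram, coolant-flow transient, ¬stuck control-rod sensor) = 0.239760 / 0.599940 ≈ 0.3996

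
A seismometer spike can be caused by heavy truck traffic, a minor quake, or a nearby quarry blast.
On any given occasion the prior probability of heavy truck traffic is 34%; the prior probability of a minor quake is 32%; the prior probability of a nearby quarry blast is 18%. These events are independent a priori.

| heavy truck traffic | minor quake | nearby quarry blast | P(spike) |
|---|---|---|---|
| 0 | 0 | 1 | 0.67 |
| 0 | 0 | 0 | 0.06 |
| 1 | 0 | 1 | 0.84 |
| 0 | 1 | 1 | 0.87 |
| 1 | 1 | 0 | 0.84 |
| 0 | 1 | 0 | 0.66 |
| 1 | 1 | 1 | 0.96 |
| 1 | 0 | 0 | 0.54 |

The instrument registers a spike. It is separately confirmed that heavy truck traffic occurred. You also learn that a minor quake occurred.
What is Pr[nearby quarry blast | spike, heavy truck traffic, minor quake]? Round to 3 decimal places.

P(spike | heavy truck traffic, minor quake) = 0.84*0.82 + 0.96*0.18 = 0.688800 + 0.172800 = 0.861600
Of this, 0.172800 comes from 0.96*0.18 (the nearby quarry blast=true cases).
Hence the posterior is 0.172800/0.861600 ≈ 0.201.

Pr[nearby quarry blast | spike, heavy truck traffic, minor quake] ≈ 0.201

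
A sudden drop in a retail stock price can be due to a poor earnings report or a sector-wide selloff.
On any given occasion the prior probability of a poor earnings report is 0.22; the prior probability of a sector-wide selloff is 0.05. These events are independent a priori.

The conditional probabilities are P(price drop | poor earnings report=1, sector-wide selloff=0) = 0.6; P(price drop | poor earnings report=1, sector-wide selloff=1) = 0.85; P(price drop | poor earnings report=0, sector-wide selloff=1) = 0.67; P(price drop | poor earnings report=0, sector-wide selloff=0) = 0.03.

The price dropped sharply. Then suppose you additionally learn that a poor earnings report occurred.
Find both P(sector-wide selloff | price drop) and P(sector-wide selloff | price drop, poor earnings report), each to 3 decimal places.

P(sector-wide selloff | price drop) ≈ 0.194; P(sector-wide selloff | price drop, poor earnings report) ≈ 0.069

Enumerate the 4 (poor earnings report, sector-wide selloff) configurations and weight by the priors:
  P(price drop) = 0.03·0.78·0.95 + 0.67·0.78·0.05 + 0.6·0.22·0.95 + 0.85·0.22·0.05
        = 0.022230 + 0.026130 + 0.125400 + 0.009350 = 0.183110
The terms with sector-wide selloff present sum to 0.035480, so
  P(sector-wide selloff | price drop) = 0.035480 / 0.183110 ≈ 0.194

With the extra evidence:
Enumerate both values of sector-wide selloff and weight by the priors:
  P(price drop | poor earnings report) = 0.6×0.95 + 0.85×0.05
        = 0.570000 + 0.042500 = 0.612500
Keeping only the sector-wide selloff-present terms gives 0.042500, so
  P(sector-wide selloff | price drop, poor earnings report) = 0.042500 / 0.612500 ≈ 0.069
The drop from 0.194 to 0.069 is the explaining-away (discounting) effect.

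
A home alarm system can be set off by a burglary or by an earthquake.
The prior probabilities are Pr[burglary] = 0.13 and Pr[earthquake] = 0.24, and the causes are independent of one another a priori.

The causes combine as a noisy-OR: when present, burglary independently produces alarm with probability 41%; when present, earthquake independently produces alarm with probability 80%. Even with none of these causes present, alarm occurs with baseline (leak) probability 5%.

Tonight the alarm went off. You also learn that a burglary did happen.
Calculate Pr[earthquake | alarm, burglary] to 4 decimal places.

Pr[earthquake | alarm, burglary] ≈ 0.3895

Under noisy-OR, P(alarm | causes) = 1 − (1−0.05)·∏(1−qᵢ) over the active causes.
Numerator (weight on configurations with earthquake): 0.8879×0.24 = 0.213096
Denominator P(alarm | burglary): 0.4395×0.76 + 0.8879×0.24 = 0.547116
Posterior = 0.213096 / 0.547116 ≈ 0.3895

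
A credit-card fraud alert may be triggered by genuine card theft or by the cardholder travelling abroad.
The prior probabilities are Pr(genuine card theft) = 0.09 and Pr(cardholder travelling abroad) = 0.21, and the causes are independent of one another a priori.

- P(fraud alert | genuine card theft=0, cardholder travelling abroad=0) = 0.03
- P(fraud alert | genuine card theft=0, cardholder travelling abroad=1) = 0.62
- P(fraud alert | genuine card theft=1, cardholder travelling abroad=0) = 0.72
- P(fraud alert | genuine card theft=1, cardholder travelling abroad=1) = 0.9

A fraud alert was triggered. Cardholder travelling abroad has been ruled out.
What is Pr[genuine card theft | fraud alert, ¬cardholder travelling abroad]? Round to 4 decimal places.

Weight on genuine card theft=true, given the evidence: 0.72·0.09 = 0.064800
The normalizing constant is 0.03·0.91 + 0.72·0.09 = 0.092100
P(genuine card theft | fraud alert, ¬cardholder travelling abroad) = 0.064800/0.092100 ≈ 0.7036

Pr[genuine card theft | fraud alert, ¬cardholder travelling abroad] ≈ 0.7036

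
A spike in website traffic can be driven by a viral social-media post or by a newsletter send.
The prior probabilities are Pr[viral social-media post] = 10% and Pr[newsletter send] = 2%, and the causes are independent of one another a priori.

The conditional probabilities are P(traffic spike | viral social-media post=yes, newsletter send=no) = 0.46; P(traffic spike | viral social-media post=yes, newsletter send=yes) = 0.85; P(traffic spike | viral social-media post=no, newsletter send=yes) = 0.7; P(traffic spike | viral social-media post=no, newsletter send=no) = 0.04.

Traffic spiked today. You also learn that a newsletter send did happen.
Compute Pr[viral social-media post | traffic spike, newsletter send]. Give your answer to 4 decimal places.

P(traffic spike | newsletter send) = 0.7·0.9 + 0.85·0.1 = 0.630000 + 0.085000 = 0.715000
The viral social-media post-present share is 0.85·0.1 = 0.085000.
So P(viral social-media post | traffic spike, newsletter send) = 0.085000/0.715000 ≈ 0.1189.

Pr[viral social-media post | traffic spike, newsletter send] ≈ 0.1189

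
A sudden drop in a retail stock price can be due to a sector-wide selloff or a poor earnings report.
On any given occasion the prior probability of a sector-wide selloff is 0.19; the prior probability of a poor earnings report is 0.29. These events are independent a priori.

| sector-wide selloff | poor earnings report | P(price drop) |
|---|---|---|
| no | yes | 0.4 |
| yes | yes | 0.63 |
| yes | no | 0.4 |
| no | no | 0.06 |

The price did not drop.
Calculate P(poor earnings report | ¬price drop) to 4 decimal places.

P(poor earnings report | ¬price drop) ≈ 0.2061

Numerator (weight on configurations with poor earnings report): 0.140940 + 0.020387 = 0.161327
Denominator P(¬price drop): 0.94*0.81*0.71 + 0.6*0.81*0.29 + 0.6*0.19*0.71 + 0.37*0.19*0.29 = 0.782861
Posterior = 0.161327 / 0.782861 ≈ 0.2061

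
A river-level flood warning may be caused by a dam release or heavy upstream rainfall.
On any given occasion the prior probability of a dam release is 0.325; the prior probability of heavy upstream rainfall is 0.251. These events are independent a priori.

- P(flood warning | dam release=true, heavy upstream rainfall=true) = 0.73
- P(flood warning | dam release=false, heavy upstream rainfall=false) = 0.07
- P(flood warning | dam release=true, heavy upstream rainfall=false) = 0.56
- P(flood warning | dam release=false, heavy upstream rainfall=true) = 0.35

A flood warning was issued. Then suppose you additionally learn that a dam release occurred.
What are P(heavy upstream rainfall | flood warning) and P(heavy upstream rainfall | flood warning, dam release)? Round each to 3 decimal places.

For the numerator, keep only heavy upstream rainfall=true terms: 0.059299 + 0.059550 = 0.118849
Denominator P(flood warning): 0.07×0.675×0.749 + 0.35×0.675×0.251 + 0.56×0.325×0.749 + 0.73×0.325×0.251 = 0.290557
Posterior = 0.118849 / 0.290557 ≈ 0.409

Now also conditioning on dam release=true:
Numerator (weight on configurations with heavy upstream rainfall): 0.73·0.251 = 0.183230
Denominator P(flood warning | dam release): 0.56·0.749 + 0.73·0.251 = 0.602670
P(heavy upstream rainfall | flood warning, dam release) = 0.183230/0.602670 ≈ 0.304
The drop from 0.409 to 0.304 is the explaining-away (discounting) effect.

P(heavy upstream rainfall | flood warning) ≈ 0.409; P(heavy upstream rainfall | flood warning, dam release) ≈ 0.304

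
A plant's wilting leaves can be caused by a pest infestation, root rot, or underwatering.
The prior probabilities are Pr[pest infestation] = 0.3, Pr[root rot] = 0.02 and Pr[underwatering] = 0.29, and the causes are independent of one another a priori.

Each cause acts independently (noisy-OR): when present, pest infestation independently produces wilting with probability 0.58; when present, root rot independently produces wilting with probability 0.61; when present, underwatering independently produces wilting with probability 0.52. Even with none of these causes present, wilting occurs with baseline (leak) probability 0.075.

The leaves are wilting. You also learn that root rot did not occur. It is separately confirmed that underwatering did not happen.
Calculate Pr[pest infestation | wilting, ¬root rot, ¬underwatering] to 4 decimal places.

Pr[pest infestation | wilting, ¬root rot, ¬underwatering] ≈ 0.7775

Under noisy-OR, P(wilting | causes) = 1 − (1−0.075)·∏(1−qᵢ) over the active causes.
For the numerator, keep only pest infestation=true terms: 0.6115*0.3 = 0.183450
The normalizing constant is 0.075*0.7 + 0.6115*0.3 = 0.235950
P(pest infestation | wilting, ¬root rot, ¬underwatering) = 0.183450/0.235950 ≈ 0.7775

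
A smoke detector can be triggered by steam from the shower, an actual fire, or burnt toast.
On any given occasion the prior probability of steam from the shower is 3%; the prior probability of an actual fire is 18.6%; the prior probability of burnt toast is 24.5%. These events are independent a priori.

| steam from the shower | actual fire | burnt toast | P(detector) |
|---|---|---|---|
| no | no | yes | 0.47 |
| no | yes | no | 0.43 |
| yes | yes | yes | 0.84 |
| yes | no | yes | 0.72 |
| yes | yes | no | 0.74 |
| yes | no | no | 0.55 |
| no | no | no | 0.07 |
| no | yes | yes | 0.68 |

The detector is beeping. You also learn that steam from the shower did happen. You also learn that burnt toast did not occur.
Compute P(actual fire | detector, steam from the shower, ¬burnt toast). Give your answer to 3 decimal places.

Sum P(detector|·) weighted by the priors over both values of actual fire:
  P(detector | steam from the shower, ¬burnt toast) = 0.55×0.814 + 0.74×0.186
        = 0.447700 + 0.137640 = 0.585340
Keeping only the actual fire-present terms gives 0.137640, so
  P(actual fire | detector, steam from the shower, ¬burnt toast) = 0.137640 / 0.585340 ≈ 0.235

P(actual fire | detector, steam from the shower, ¬burnt toast) ≈ 0.235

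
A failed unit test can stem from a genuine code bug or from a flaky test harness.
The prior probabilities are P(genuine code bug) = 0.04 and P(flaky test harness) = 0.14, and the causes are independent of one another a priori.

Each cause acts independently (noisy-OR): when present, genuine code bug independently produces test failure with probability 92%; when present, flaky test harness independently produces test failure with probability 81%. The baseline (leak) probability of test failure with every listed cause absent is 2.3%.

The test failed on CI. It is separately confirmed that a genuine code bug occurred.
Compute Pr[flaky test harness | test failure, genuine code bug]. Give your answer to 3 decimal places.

Under noisy-OR, P(test failure | causes) = 1 − (1−0.023)·∏(1−qᵢ) over the active causes.
Enumerate both values of flaky test harness and weight by the priors:
  P(test failure | genuine code bug) = 0.92184×0.86 + 0.98515×0.14
        = 0.792782 + 0.137921 = 0.930703
Configurations with flaky test harness contribute 0.137921, so
  P(flaky test harness | test failure, genuine code bug) = 0.137921 / 0.930703 ≈ 0.148

Pr[flaky test harness | test failure, genuine code bug] ≈ 0.148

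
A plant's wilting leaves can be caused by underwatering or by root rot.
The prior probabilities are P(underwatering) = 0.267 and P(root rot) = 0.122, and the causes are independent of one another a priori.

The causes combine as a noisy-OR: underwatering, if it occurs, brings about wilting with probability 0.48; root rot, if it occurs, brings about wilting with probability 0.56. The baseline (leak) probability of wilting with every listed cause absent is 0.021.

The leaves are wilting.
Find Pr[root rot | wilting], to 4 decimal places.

Under noisy-OR, P(wilting | causes) = 1 − (1−0.021)·∏(1−qᵢ) over the active causes.
P(wilting) = 0.021*0.733*0.878 + 0.56924*0.733*0.122 + 0.49092*0.267*0.878 + 0.776005*0.267*0.122 = 0.013515 + 0.050905 + 0.115084 + 0.025278 = 0.204782
The root rot-present share is 0.050905 + 0.025278 = 0.076183.
So P(root rot | wilting) = 0.076183/0.204782 ≈ 0.3720.

Pr[root rot | wilting] ≈ 0.3720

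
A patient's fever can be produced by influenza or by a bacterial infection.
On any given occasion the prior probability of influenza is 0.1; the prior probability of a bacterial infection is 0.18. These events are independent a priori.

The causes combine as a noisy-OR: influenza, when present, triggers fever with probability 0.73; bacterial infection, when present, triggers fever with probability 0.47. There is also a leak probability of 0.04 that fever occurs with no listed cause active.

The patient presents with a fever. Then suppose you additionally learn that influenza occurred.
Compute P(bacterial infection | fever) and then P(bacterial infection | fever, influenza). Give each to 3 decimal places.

Under noisy-OR, P(fever | causes) = 1 − (1−0.04)·∏(1−qᵢ) over the active causes.
P(fever) = 0.04·0.9·0.82 + 0.4912·0.9·0.18 + 0.7408·0.1·0.82 + 0.862624·0.1·0.18 = 0.029520 + 0.079574 + 0.060746 + 0.015527 = 0.185367
The bacterial infection-present share is 0.079574 + 0.015527 = 0.095101.
P(bacterial infection | fever) = 0.095101 / 0.185367 ≈ 0.513

Now condition on the additional information:
By total probability over both values of bacterial infection:
  P(fever | influenza) = 0.7408*0.82 + 0.862624*0.18
        = 0.607456 + 0.155272 = 0.762728
Keeping only the bacterial infection-present terms gives 0.155272, so
  P(bacterial infection | fever, influenza) = 0.155272 / 0.762728 ≈ 0.204
This is intercausal reasoning (explaining away): once influenza accounts for the fever, bacterial infection becomes less likely.

P(bacterial infection | fever) ≈ 0.513; P(bacterial infection | fever, influenza) ≈ 0.204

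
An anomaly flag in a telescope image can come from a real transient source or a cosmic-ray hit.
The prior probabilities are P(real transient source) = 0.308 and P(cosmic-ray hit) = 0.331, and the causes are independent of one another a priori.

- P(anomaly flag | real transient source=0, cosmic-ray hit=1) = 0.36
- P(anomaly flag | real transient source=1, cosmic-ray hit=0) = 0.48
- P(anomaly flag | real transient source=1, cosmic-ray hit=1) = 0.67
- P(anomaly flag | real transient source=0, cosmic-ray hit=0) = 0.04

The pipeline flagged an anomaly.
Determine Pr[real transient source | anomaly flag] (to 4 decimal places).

Enumerate the 4 (real transient source, cosmic-ray hit) configurations and weight by the priors:
  P(anomaly flag) = 0.04·0.692·0.669 + 0.36·0.692·0.331 + 0.48·0.308·0.669 + 0.67·0.308·0.331
        = 0.018518 + 0.082459 + 0.098905 + 0.068305 = 0.268187
Keeping only the real transient source-present terms gives 0.167210, so
  P(real transient source | anomaly flag) = 0.167210 / 0.268187 ≈ 0.6235

Pr[real transient source | anomaly flag] ≈ 0.6235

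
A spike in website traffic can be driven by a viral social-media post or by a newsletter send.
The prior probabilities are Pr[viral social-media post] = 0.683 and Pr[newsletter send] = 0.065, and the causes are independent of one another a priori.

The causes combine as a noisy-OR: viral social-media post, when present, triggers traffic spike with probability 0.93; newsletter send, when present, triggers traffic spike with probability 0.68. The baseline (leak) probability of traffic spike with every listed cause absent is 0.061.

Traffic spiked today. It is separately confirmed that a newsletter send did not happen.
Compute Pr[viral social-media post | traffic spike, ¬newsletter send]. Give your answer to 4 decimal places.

Pr[viral social-media post | traffic spike, ¬newsletter send] ≈ 0.9706

Under noisy-OR, P(traffic spike | causes) = 1 − (1−0.061)·∏(1−qᵢ) over the active causes.
Weight on viral social-media post=true, given the evidence: 0.93427*0.683 = 0.638106
Denominator P(traffic spike | ¬newsletter send): 0.061*0.317 + 0.93427*0.683 = 0.657443
P(viral social-media post | traffic spike, ¬newsletter send) = 0.638106/0.657443 ≈ 0.9706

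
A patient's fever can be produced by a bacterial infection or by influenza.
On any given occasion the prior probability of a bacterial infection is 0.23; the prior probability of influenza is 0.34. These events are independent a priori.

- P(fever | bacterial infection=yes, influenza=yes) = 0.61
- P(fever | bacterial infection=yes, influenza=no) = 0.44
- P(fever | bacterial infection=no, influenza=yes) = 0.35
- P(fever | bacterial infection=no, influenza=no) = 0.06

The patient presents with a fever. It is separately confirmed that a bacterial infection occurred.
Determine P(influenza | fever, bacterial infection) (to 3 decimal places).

Numerator (weight on configurations with influenza): 0.61*0.34 = 0.207400
Normalizer over all consistent configurations: 0.44*0.66 + 0.61*0.34 = 0.497800
P(influenza | fever, bacterial infection) = 0.207400/0.497800 ≈ 0.417

P(influenza | fever, bacterial infection) ≈ 0.417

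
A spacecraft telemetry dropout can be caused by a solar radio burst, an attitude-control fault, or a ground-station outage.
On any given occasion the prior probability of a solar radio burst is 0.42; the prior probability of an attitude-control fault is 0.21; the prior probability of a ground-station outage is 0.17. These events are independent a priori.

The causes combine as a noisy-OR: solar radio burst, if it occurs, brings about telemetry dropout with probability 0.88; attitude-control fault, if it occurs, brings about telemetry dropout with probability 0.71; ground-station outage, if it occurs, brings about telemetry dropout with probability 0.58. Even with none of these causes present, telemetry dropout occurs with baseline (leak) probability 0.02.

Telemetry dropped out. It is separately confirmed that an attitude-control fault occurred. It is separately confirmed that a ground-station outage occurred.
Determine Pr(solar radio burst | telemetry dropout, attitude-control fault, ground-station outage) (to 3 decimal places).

Pr(solar radio burst | telemetry dropout, attitude-control fault, ground-station outage) ≈ 0.448

Under noisy-OR, P(telemetry dropout | causes) = 1 − (1−0.02)·∏(1−qᵢ) over the active causes.
Enumerate both values of solar radio burst and weight by the priors:
  P(telemetry dropout | attitude-control fault, ground-station outage) = 0.880636×0.58 + 0.985676×0.42
        = 0.510769 + 0.413984 = 0.924753
The terms with solar radio burst present sum to 0.413984, so
  P(solar radio burst | telemetry dropout, attitude-control fault, ground-station outage) = 0.413984 / 0.924753 ≈ 0.448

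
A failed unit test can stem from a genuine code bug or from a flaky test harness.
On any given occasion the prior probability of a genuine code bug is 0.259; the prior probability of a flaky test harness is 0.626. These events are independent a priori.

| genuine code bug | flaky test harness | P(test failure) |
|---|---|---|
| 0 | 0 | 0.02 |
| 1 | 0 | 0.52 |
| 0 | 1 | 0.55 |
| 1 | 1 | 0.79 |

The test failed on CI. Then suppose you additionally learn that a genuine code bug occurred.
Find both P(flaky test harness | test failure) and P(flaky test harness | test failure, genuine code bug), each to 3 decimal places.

For the numerator, keep only flaky test harness=true terms: 0.255126 + 0.128086 = 0.383212
Normalizer over all consistent configurations: 0.02*0.741*0.374 + 0.55*0.741*0.626 + 0.52*0.259*0.374 + 0.79*0.259*0.626 = 0.439125
Posterior = 0.383212 / 0.439125 ≈ 0.873

Now condition on the additional information:
P(test failure | genuine code bug) = 0.52*0.374 + 0.79*0.626 = 0.194480 + 0.494540 = 0.689020
Restricting to configurations with flaky test harness present: 0.79*0.626 = 0.494540.
So P(flaky test harness | test failure, genuine code bug) = 0.494540/0.689020 ≈ 0.718.
The drop from 0.873 to 0.718 is the explaining-away (discounting) effect.

P(flaky test harness | test failure) ≈ 0.873; P(flaky test harness | test failure, genuine code bug) ≈ 0.718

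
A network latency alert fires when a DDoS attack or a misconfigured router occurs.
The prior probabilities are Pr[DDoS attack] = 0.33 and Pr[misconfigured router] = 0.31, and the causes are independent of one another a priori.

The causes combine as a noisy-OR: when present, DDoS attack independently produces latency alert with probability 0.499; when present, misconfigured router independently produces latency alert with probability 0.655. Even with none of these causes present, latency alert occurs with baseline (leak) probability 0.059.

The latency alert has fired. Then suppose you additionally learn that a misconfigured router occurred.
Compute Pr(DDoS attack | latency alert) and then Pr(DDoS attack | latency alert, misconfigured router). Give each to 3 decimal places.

Under noisy-OR, P(latency alert | causes) = 1 − (1−0.059)·∏(1−qᵢ) over the active causes.
Weight on DDoS attack=true, given the evidence: 0.120353 + 0.085661 = 0.206014
The normalizing constant is 0.059*0.67*0.69 + 0.675355*0.67*0.31 + 0.528559*0.33*0.69 + 0.837353*0.33*0.31 = 0.373561
Posterior = 0.206014 / 0.373561 ≈ 0.551

Now condition on the additional information:
P(latency alert | misconfigured router) = 0.675355·0.67 + 0.837353·0.33 = 0.452488 + 0.276326 = 0.728814
The DDoS attack-present share is 0.837353·0.33 = 0.276326.
P(DDoS attack | latency alert, misconfigured router) = 0.276326 / 0.728814 ≈ 0.379

Pr(DDoS attack | latency alert) ≈ 0.551; Pr(DDoS attack | latency alert, misconfigured router) ≈ 0.379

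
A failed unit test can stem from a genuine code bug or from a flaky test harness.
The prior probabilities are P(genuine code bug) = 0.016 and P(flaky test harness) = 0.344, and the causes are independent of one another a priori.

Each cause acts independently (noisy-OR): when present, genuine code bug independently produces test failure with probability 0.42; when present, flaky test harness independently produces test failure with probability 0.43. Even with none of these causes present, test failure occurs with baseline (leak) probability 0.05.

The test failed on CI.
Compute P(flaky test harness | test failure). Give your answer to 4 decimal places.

P(flaky test harness | test failure) ≈ 0.8113

Under noisy-OR, P(test failure | causes) = 1 − (1−0.05)·∏(1−qᵢ) over the active causes.
For the numerator, keep only flaky test harness=true terms: 0.155200 + 0.003775 = 0.158975
Denominator P(test failure): 0.05*0.984*0.656 + 0.4585*0.984*0.344 + 0.449*0.016*0.656 + 0.68593*0.016*0.344 = 0.195963
Posterior = 0.158975 / 0.195963 ≈ 0.8113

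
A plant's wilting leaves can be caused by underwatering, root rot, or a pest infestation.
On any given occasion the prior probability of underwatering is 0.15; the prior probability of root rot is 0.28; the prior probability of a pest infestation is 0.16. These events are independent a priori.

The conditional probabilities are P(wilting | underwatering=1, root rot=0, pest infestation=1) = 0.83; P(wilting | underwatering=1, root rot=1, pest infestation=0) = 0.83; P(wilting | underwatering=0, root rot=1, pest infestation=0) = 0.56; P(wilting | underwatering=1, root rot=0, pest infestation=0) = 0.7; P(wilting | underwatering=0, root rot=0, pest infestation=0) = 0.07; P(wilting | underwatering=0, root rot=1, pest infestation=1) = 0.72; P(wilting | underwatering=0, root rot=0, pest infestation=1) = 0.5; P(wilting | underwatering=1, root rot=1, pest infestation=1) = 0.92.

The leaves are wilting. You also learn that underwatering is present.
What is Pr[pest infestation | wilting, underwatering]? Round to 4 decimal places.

Weight on pest infestation=true, given the evidence: 0.095616 + 0.041216 = 0.136832
The normalizing constant is 0.7×0.72×0.84 + 0.83×0.72×0.16 + 0.83×0.28×0.84 + 0.92×0.28×0.16 = 0.755408
P(pest infestation | wilting, underwatering) = 0.136832/0.755408 ≈ 0.1811

Pr[pest infestation | wilting, underwatering] ≈ 0.1811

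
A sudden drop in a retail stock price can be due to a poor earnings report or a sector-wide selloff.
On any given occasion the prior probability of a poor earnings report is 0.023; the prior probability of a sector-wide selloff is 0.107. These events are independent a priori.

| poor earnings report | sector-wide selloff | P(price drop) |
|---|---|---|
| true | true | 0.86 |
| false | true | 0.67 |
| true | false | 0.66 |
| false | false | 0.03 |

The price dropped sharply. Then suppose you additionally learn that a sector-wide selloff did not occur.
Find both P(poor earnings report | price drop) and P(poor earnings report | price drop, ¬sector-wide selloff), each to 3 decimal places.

Numerator (weight on configurations with poor earnings report): 0.013556 + 0.002116 = 0.015672
Normalizer over all consistent configurations: 0.03·0.977·0.893 + 0.67·0.977·0.107 + 0.66·0.023·0.893 + 0.86·0.023·0.107 = 0.111887
Posterior = 0.015672 / 0.111887 ≈ 0.140

Now also conditioning on sector-wide selloff≠true:
By total probability over both values of poor earnings report:
  P(price drop | ¬sector-wide selloff) = 0.03×0.977 + 0.66×0.023
        = 0.029310 + 0.015180 = 0.044490
Configurations with poor earnings report contribute 0.015180, so
  P(poor earnings report | price drop, ¬sector-wide selloff) = 0.015180 / 0.044490 ≈ 0.341
Ruling out sector-wide selloff raises the posterior on poor earnings report — the flip side of explaining away.

P(poor earnings report | price drop) ≈ 0.140; P(poor earnings report | price drop, ¬sector-wide selloff) ≈ 0.341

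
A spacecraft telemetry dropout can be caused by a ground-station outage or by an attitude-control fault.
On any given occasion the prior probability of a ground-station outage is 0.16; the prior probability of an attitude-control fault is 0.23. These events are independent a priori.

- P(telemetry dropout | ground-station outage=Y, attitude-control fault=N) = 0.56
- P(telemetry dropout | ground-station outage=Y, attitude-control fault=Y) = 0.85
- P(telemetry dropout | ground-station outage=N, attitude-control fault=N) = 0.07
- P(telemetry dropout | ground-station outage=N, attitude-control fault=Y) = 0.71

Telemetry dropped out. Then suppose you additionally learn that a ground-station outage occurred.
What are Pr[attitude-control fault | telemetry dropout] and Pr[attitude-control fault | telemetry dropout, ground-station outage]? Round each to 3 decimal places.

P(telemetry dropout) = 0.07*0.84*0.77 + 0.71*0.84*0.23 + 0.56*0.16*0.77 + 0.85*0.16*0.23 = 0.045276 + 0.137172 + 0.068992 + 0.031280 = 0.282720
Of this, 0.168452 comes from 0.137172 + 0.031280 (the attitude-control fault=true cases).
So P(attitude-control fault | telemetry dropout) = 0.168452/0.282720 ≈ 0.596.

With the extra evidence:
P(telemetry dropout | ground-station outage) = 0.56·0.77 + 0.85·0.23 = 0.431200 + 0.195500 = 0.626700
Restricting to configurations with attitude-control fault present: 0.85·0.23 = 0.195500.
So P(attitude-control fault | telemetry dropout, ground-station outage) = 0.195500/0.626700 ≈ 0.312.

Pr[attitude-control fault | telemetry dropout] ≈ 0.596; Pr[attitude-control fault | telemetry dropout, ground-station outage] ≈ 0.312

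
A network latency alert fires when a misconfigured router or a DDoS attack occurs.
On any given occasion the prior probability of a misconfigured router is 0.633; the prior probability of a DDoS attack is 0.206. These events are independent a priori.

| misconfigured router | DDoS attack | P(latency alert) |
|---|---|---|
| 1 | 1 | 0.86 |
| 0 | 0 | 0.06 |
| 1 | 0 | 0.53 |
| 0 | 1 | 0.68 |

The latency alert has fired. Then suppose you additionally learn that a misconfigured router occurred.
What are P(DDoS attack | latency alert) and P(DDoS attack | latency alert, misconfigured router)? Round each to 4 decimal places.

P(DDoS attack | latency alert) ≈ 0.3655; P(DDoS attack | latency alert, misconfigured router) ≈ 0.2963

P(latency alert) = 0.06·0.367·0.794 + 0.68·0.367·0.206 + 0.53·0.633·0.794 + 0.86·0.633·0.206 = 0.017484 + 0.051409 + 0.266379 + 0.112142 = 0.447414
The DDoS attack-present share is 0.051409 + 0.112142 = 0.163551.
Hence the posterior is 0.163551/0.447414 ≈ 0.3655.

Now condition on the additional information:
P(latency alert | misconfigured router) = 0.53×0.794 + 0.86×0.206 = 0.420820 + 0.177160 = 0.597980
Of this, 0.177160 comes from 0.86×0.206 (the DDoS attack=true cases).
P(DDoS attack | latency alert, misconfigured router) = 0.177160 / 0.597980 ≈ 0.2963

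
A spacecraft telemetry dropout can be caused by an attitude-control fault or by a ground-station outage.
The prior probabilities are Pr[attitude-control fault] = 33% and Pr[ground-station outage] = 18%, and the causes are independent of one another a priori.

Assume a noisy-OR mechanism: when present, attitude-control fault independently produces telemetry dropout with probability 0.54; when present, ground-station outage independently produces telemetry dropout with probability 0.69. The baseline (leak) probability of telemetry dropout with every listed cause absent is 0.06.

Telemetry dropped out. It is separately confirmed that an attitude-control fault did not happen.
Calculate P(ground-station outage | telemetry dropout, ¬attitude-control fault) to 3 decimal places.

P(ground-station outage | telemetry dropout, ¬attitude-control fault) ≈ 0.722

Under noisy-OR, P(telemetry dropout | causes) = 1 − (1−0.06)·∏(1−qᵢ) over the active causes.
P(telemetry dropout | ¬attitude-control fault) = 0.06·0.82 + 0.7086·0.18 = 0.049200 + 0.127548 = 0.176748
Restricting to configurations with ground-station outage present: 0.7086·0.18 = 0.127548.
Hence the posterior is 0.127548/0.176748 ≈ 0.722.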